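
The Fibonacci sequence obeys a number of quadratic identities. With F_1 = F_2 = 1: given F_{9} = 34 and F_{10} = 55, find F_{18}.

2584

By the doubling identity F_{2k} = F_k(2F_{k+1} − F_k): F_{18} = 34·(2·55 − 34) = 34·76 = 2584.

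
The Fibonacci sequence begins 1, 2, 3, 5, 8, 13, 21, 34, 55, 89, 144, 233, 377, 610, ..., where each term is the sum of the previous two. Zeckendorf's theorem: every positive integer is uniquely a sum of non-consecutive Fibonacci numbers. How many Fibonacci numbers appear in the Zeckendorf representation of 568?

4

Greedy algorithm:
subtract 377 from 568: 191 remains
subtract 144 from 191: 47 remains
subtract 34 from 47: 13 remains
subtract 13 from 13: 0 remains
568 = 377 + 144 + 34 + 13, which has 4 terms.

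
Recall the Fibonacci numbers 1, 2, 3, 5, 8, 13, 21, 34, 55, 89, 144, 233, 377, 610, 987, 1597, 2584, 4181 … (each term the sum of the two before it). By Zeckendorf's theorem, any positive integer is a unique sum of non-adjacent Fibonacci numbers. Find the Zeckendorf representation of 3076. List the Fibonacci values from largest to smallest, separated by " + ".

2584 + 377 + 89 + 21 + 5

Greedy algorithm:
largest Fibonacci ≤ 3076 is 2584; 3076 − 2584 = 492
largest Fibonacci ≤ 492 is 377; 492 − 377 = 115
largest Fibonacci ≤ 115 is 89; 115 − 89 = 26
largest Fibonacci ≤ 26 is 21; 26 − 21 = 5
largest Fibonacci ≤ 5 is 5; 5 − 5 = 0
So 3076 = 2584 + 377 + 89 + 21 + 5, with no two terms consecutive in the sequence.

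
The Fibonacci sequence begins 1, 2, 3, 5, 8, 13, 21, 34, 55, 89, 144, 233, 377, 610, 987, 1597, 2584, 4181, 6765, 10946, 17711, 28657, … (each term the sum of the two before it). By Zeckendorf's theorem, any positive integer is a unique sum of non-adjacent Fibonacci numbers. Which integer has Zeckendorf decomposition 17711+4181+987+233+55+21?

17711+4181+987+233+55+21 = 23188.

23188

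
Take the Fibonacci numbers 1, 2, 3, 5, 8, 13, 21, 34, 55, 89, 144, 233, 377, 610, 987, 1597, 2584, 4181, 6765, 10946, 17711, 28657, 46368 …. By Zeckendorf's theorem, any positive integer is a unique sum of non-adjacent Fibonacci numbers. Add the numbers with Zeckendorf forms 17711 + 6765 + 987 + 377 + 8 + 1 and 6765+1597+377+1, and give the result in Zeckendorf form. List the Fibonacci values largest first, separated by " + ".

The two numbers are 25849 and 8740, so their sum is 34589.
Greedily peel off the largest Fibonacci term at each step:
take 28657 (≤ 34589); 34589 − 28657 = 5932
take 4181 (≤ 5932); 5932 − 4181 = 1751
take 1597 (≤ 1751); 1751 − 1597 = 154
take 144 (≤ 154); 154 − 144 = 10
take 8 (≤ 10); 10 − 8 = 2
take 2 (≤ 2); 2 − 2 = 0

28657 + 4181 + 1597 + 144 + 8 + 2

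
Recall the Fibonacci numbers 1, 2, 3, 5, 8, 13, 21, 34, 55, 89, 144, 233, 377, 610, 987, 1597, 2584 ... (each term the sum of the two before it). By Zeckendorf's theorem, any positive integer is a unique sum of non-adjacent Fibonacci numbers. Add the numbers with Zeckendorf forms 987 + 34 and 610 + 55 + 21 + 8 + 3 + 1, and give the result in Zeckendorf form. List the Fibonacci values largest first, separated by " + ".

1597 + 89 + 21 + 8 + 3 + 1

The two numbers are 1021 and 698, so their sum is 1719.
Greedy algorithm:
largest Fibonacci ≤ 1719 is 1597; 1719 − 1597 = 122
largest Fibonacci ≤ 122 is 89; 122 − 89 = 33
largest Fibonacci ≤ 33 is 21; 33 − 21 = 12
largest Fibonacci ≤ 12 is 8; 12 − 8 = 4
largest Fibonacci ≤ 4 is 3; 4 − 3 = 1
largest Fibonacci ≤ 1 is 1; 1 − 1 = 0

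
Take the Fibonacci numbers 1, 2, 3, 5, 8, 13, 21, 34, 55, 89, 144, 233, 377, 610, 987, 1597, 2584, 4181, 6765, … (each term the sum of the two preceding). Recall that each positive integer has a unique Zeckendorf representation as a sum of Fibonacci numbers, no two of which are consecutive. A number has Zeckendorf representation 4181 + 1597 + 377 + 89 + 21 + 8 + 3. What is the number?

6276

4181 + 1597 + 377 + 89 + 21 + 8 + 3 = 6276.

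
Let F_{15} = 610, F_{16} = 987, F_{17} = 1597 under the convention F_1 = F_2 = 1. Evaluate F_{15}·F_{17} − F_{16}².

610·1597 − 987² = 974170 − 974169 = 1. (Cassini's identity: F_{k−1}F_{k+1} − F_k² = (−1)^k.)

1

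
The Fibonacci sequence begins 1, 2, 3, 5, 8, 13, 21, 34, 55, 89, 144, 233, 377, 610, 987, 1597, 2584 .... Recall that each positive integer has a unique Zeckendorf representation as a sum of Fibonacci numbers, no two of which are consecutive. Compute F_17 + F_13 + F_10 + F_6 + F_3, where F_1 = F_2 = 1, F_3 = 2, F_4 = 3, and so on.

1895

F_17 + F_13 + F_10 + F_6 + F_3 = 1597 + 233 + 55 + 8 + 2 = 1895.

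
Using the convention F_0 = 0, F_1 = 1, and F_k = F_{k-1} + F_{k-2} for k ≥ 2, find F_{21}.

Iterating the recurrence up to F_{16} = 987 and F_{15} = 610:
F_{17} = F_{16} + F_{15} = 987 + 610 = 1597
F_{18} = F_{17} + F_{16} = 1597 + 987 = 2584
F_{19} = F_{18} + F_{17} = 2584 + 1597 = 4181
F_{20} = F_{19} + F_{18} = 4181 + 2584 = 6765
F_{21} = F_{20} + F_{19} = 6765 + 4181 = 10946

10946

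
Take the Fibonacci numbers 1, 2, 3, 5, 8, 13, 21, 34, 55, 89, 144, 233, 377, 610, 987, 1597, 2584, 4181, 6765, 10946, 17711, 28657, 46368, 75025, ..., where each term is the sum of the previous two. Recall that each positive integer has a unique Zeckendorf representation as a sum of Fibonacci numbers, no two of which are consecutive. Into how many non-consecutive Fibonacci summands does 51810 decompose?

7

51810 − 46368 = 5442
5442 − 4181 = 1261
1261 − 987 = 274
274 − 233 = 41
41 − 34 = 7
7 − 5 = 2
2 − 2 = 0
51810 = 46368 + 4181 + 987 + 233 + 34 + 5 + 2, which has 7 terms.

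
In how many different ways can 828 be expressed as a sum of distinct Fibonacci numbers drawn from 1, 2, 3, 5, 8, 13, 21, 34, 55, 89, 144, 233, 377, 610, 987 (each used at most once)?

Starting from the Zeckendorf form and repeatedly splitting a term F_k into F_{k−1} + F_{k−2} (when neither is already used) reaches every representation.
828 = 610+144+55+13+5+1 = 610+144+55+13+3+2+1 = 610+144+34+21+13+5+1 = 377+233+144+55+13+5+1 = 610+144+55+8+5+3+2+1 = … (13 more), for 18 in all.

18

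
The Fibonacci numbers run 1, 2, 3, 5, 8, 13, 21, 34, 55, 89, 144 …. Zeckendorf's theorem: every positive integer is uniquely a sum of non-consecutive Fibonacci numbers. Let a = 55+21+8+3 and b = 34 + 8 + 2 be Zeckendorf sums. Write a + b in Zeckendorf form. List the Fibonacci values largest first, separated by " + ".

89 + 34 + 8

The two numbers are 87 and 44, so their sum is 131.
Greedily peel off the largest Fibonacci term at each step:
89 ≤ 131 < 144, so take 89; remainder 42
34 ≤ 42 < 55, so take 34; remainder 8
8 ≤ 8 < 13, so take 8; remainder 0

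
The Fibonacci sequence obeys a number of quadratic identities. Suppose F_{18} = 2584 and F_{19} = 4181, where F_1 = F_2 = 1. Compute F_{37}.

24157817

By F_{2k+1} = F_k² + F_{k+1}²: F_{37} = 2584² + 4181² = 6677056 + 17480761 = 24157817.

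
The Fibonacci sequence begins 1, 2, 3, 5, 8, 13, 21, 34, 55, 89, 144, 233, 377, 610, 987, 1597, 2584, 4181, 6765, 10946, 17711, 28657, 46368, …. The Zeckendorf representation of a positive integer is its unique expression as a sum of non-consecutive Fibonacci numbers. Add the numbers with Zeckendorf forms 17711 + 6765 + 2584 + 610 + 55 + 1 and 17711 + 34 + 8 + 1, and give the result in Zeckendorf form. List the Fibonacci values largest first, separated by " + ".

28657 + 10946 + 4181 + 1597 + 89 + 8 + 2

The two numbers are 27726 and 17754, so their sum is 45480.
Repeatedly subtract the largest Fibonacci number that fits:
take 28657 (≤ 45480); 45480 − 28657 = 16823
take 10946 (≤ 16823); 16823 − 10946 = 5877
take 4181 (≤ 5877); 5877 − 4181 = 1696
take 1597 (≤ 1696); 1696 − 1597 = 99
take 89 (≤ 99); 99 − 89 = 10
take 8 (≤ 10); 10 − 8 = 2
take 2 (≤ 2); 2 − 2 = 0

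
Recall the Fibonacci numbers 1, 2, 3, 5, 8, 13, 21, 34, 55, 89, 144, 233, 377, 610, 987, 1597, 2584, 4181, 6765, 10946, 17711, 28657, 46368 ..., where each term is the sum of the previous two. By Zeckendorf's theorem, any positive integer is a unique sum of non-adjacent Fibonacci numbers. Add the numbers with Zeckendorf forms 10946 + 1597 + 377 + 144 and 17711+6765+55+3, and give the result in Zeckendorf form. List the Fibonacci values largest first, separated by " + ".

28657 + 6765 + 1597 + 377 + 144 + 55 + 3

The two numbers are 13064 and 24534, so their sum is 37598.
Greedily peel off the largest Fibonacci term at each step:
37598 − 28657 = 8941
8941 − 6765 = 2176
2176 − 1597 = 579
579 − 377 = 202
202 − 144 = 58
58 − 55 = 3
3 − 3 = 0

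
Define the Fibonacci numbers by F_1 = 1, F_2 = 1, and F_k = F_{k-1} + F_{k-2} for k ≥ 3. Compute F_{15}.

Iterating the recurrence up to F_{10} = 55 and F_{9} = 34:
F_{11} = F_{10} + F_{9} = 55 + 34 = 89
F_{12} = F_{11} + F_{10} = 89 + 55 = 144
F_{13} = F_{12} + F_{11} = 144 + 89 = 233
F_{14} = F_{13} + F_{12} = 233 + 144 = 377
F_{15} = F_{14} + F_{13} = 377 + 233 = 610

610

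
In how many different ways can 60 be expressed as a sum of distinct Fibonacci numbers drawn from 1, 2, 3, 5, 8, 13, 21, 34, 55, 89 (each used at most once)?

Starting from the Zeckendorf form and repeatedly splitting a term F_k into F_{k−1} + F_{k−2} (when neither is already used) reaches every representation.
60 = 55+5 = 55+3+2 = 34+21+5 = 34+21+3+2 = 34+13+8+5 = … (1 more), for 6 in all.

6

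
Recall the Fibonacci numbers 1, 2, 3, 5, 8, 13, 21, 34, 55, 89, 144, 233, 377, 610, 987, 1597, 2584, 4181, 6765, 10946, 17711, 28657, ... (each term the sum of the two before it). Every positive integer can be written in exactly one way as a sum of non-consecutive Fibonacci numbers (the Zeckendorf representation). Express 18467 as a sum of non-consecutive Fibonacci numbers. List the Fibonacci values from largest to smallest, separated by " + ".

17711 + 610 + 144 + 2

subtract 17711 from 18467: 756 remains
subtract 610 from 756: 146 remains
subtract 144 from 146: 2 remains
subtract 2 from 2: 0 remains
So 18467 = 17711 + 610 + 144 + 2, with no two terms consecutive in the sequence.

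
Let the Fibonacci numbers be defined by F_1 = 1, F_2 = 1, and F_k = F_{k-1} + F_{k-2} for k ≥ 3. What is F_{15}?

Iterating the recurrence up to F_{7} = 13 and F_{6} = 8:
F_{8} = F_{7} + F_{6} = 13 + 8 = 21
F_{9} = F_{8} + F_{7} = 21 + 13 = 34
F_{10} = F_{9} + F_{8} = 34 + 21 = 55
F_{11} = F_{10} + F_{9} = 55 + 34 = 89
F_{12} = F_{11} + F_{10} = 89 + 55 = 144
F_{13} = F_{12} + F_{11} = 144 + 89 = 233
F_{14} = F_{13} + F_{12} = 233 + 144 = 377
F_{15} = F_{14} + F_{13} = 377 + 233 = 610

610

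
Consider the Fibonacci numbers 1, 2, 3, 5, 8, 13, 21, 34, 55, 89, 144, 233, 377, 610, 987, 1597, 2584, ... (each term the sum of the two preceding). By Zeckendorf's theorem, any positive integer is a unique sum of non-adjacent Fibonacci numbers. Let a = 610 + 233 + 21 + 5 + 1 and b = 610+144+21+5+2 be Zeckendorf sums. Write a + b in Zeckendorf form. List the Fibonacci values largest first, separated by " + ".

1597 + 55

The two numbers are 870 and 782, so their sum is 1652.
subtract 1597 from 1652: 55 remains
subtract 55 from 55: 0 remains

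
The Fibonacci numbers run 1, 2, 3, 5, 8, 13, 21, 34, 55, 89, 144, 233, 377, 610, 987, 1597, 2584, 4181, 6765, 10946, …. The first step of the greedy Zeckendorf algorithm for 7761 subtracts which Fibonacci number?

6765

6765 ≤ 7761 < 10946, so the largest Fibonacci number not exceeding 7761 is 6765.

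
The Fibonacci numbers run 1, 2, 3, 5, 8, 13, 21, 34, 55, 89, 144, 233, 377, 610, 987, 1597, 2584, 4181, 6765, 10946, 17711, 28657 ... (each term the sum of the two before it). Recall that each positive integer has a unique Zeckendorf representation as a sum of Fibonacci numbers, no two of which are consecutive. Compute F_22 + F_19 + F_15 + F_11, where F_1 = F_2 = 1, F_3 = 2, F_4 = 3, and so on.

22591

F_22 + F_19 + F_15 + F_11 = 17711 + 4181 + 610 + 89 = 22591.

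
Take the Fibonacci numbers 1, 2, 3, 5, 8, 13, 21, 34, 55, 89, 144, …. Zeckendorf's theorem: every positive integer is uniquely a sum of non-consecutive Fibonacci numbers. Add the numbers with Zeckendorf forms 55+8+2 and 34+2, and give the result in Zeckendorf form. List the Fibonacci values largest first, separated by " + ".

89 + 8 + 3 + 1

The two numbers are 65 and 36, so their sum is 101.
Greedily peel off the largest Fibonacci term at each step:
largest Fibonacci ≤ 101 is 89; 101 − 89 = 12
largest Fibonacci ≤ 12 is 8; 12 − 8 = 4
largest Fibonacci ≤ 4 is 3; 4 − 3 = 1
largest Fibonacci ≤ 1 is 1; 1 − 1 = 0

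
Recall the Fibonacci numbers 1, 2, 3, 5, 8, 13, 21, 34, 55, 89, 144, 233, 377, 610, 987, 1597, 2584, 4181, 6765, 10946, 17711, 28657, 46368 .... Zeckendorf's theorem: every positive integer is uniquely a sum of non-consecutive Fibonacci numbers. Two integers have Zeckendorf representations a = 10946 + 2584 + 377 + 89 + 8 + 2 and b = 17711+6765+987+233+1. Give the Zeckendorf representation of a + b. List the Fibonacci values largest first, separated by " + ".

28657 + 10946 + 89 + 8 + 3

The two numbers are 14006 and 25697, so their sum is 39703.
39703 − 28657 = 11046
11046 − 10946 = 100
100 − 89 = 11
11 − 8 = 3
3 − 3 = 0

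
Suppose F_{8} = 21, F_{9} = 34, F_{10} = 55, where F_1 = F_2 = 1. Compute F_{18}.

2584

By the addition formula F_{m+n} = F_m F_{n+1} + F_{m−1} F_n with m=9, n=9: F_{18} = 34·55 + 21·34 = 1870 + 714 = 2584.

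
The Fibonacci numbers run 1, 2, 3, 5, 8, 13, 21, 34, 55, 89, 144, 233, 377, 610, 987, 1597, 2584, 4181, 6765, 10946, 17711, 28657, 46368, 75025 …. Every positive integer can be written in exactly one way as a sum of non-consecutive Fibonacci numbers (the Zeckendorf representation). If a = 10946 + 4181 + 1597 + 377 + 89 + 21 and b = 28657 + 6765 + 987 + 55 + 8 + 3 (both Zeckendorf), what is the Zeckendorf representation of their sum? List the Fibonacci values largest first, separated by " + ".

The two numbers are 17211 and 36475, so their sum is 53686.
Greedily peel off the largest Fibonacci term at each step:
53686 − 46368 = 7318
7318 − 6765 = 553
553 − 377 = 176
176 − 144 = 32
32 − 21 = 11
11 − 8 = 3
3 − 3 = 0

46368 + 6765 + 377 + 144 + 21 + 8 + 3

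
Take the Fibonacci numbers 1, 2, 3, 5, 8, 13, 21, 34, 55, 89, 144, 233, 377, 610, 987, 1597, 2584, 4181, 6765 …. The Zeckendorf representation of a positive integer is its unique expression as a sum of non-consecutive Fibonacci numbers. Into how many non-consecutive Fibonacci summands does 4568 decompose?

4568: greatest Fibonacci not exceeding it is 4181, leaving 387
387: greatest Fibonacci not exceeding it is 377, leaving 10
10: greatest Fibonacci not exceeding it is 8, leaving 2
2: greatest Fibonacci not exceeding it is 2, leaving 0
4568 = 4181 + 377 + 8 + 2, which has 4 terms.

4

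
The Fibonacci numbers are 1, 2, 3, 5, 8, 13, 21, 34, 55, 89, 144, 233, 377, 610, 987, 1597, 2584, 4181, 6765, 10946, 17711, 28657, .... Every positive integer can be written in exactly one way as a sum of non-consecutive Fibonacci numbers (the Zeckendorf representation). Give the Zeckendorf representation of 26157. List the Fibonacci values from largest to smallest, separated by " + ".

17711 + 6765 + 1597 + 55 + 21 + 8

26157: greatest Fibonacci not exceeding it is 17711, leaving 8446
8446: greatest Fibonacci not exceeding it is 6765, leaving 1681
1681: greatest Fibonacci not exceeding it is 1597, leaving 84
84: greatest Fibonacci not exceeding it is 55, leaving 29
29: greatest Fibonacci not exceeding it is 21, leaving 8
8: greatest Fibonacci not exceeding it is 8, leaving 0
So 26157 = 17711 + 6765 + 1597 + 55 + 21 + 8, with no two terms consecutive in the sequence.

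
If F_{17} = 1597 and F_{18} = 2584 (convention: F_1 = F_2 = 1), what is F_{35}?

9227465

By F_{2k+1} = F_k² + F_{k+1}²: F_{35} = 1597² + 2584² = 2550409 + 6677056 = 9227465.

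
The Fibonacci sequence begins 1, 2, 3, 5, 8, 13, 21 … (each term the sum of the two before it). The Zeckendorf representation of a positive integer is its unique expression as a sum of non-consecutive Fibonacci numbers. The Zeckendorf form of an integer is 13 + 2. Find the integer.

13 + 2 = 15.

15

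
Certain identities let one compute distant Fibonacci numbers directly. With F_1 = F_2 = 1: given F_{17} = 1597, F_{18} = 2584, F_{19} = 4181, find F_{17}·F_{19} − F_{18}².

1597·4181 − 2584² = 6677057 − 6677056 = 1. (Cassini's identity: F_{k−1}F_{k+1} − F_k² = (−1)^k.)

1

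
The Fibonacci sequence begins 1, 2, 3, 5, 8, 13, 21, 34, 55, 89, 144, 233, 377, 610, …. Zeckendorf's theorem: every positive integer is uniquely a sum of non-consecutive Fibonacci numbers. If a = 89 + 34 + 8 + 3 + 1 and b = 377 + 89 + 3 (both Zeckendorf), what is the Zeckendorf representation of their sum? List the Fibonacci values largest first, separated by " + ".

The two numbers are 135 and 469, so their sum is 604.
Greedy algorithm:
largest Fibonacci ≤ 604 is 377; 604 − 377 = 227
largest Fibonacci ≤ 227 is 144; 227 − 144 = 83
largest Fibonacci ≤ 83 is 55; 83 − 55 = 28
largest Fibonacci ≤ 28 is 21; 28 − 21 = 7
largest Fibonacci ≤ 7 is 5; 7 − 5 = 2
largest Fibonacci ≤ 2 is 2; 2 − 2 = 0

377 + 144 + 55 + 21 + 5 + 2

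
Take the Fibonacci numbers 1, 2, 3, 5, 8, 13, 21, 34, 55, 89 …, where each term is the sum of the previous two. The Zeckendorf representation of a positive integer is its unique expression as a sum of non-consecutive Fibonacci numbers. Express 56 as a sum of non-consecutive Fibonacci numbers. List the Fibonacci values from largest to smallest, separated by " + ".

55 + 1

largest Fibonacci ≤ 56 is 55; 56 − 55 = 1
largest Fibonacci ≤ 1 is 1; 1 − 1 = 0
So 56 = 55 + 1, with no two terms consecutive in the sequence.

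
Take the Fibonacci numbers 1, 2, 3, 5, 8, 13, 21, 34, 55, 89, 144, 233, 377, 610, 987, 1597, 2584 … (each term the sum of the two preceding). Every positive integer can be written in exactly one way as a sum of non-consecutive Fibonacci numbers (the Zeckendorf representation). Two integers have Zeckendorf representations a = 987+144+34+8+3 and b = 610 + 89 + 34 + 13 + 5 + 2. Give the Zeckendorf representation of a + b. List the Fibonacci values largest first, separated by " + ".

1597 + 233 + 89 + 8 + 2

The two numbers are 1176 and 753, so their sum is 1929.
largest Fibonacci ≤ 1929 is 1597; 1929 − 1597 = 332
largest Fibonacci ≤ 332 is 233; 332 − 233 = 99
largest Fibonacci ≤ 99 is 89; 99 − 89 = 10
largest Fibonacci ≤ 10 is 8; 10 − 8 = 2
largest Fibonacci ≤ 2 is 2; 2 − 2 = 0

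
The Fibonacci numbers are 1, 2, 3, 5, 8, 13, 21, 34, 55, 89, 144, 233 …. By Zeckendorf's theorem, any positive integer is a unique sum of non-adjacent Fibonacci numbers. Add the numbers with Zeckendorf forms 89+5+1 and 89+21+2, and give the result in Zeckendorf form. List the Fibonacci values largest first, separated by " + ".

The two numbers are 95 and 112, so their sum is 207.
207 − 144 = 63
63 − 55 = 8
8 − 8 = 0

144 + 55 + 8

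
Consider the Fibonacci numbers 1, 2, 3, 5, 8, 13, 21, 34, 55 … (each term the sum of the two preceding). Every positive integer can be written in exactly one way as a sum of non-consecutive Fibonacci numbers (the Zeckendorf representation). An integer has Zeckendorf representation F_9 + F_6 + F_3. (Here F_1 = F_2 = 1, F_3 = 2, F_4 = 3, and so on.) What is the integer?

F_9 + F_6 + F_3 = 34 + 8 + 2 = 44.

44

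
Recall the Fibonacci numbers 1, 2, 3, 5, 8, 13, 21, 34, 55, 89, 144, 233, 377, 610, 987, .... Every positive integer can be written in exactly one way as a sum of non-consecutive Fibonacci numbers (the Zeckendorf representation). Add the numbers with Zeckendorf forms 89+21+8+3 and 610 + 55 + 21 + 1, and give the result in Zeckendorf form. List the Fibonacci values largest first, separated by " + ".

The two numbers are 121 and 687, so their sum is 808.
Greedily peel off the largest Fibonacci term at each step:
610 ≤ 808 < 987, so take 610; remainder 198
144 ≤ 198 < 233, so take 144; remainder 54
34 ≤ 54 < 55, so take 34; remainder 20
13 ≤ 20 < 21, so take 13; remainder 7
5 ≤ 7 < 8, so take 5; remainder 2
2 ≤ 2 < 3, so take 2; remainder 0

610 + 144 + 34 + 13 + 5 + 2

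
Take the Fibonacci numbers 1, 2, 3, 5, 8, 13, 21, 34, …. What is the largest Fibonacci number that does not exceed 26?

21 ≤ 26 < 34, so the largest Fibonacci number not exceeding 26 is 21.

21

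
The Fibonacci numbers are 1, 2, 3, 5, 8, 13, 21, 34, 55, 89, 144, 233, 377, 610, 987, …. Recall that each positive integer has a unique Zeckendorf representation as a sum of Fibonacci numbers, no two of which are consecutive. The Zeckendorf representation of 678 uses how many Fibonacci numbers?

3

610 ≤ 678 < 987, so take 610; remainder 68
55 ≤ 68 < 89, so take 55; remainder 13
13 ≤ 13 < 21, so take 13; remainder 0
678 = 610 + 55 + 13, which has 3 terms.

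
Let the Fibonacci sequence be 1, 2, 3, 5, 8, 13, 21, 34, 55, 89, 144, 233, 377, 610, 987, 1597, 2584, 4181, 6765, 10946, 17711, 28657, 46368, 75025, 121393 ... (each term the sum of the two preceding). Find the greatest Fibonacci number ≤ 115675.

75025

75025 ≤ 115675 < 121393, so the largest Fibonacci number not exceeding 115675 is 75025.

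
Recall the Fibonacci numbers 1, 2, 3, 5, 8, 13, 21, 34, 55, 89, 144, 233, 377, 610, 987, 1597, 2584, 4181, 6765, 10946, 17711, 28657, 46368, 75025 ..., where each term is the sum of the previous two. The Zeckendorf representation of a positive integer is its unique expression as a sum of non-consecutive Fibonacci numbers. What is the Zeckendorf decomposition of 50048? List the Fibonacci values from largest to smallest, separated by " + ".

largest Fibonacci ≤ 50048 is 46368; 50048 − 46368 = 3680
largest Fibonacci ≤ 3680 is 2584; 3680 − 2584 = 1096
largest Fibonacci ≤ 1096 is 987; 1096 − 987 = 109
largest Fibonacci ≤ 109 is 89; 109 − 89 = 20
largest Fibonacci ≤ 20 is 13; 20 − 13 = 7
largest Fibonacci ≤ 7 is 5; 7 − 5 = 2
largest Fibonacci ≤ 2 is 2; 2 − 2 = 0
So 50048 = 46368 + 2584 + 987 + 89 + 13 + 5 + 2, with no two terms consecutive in the sequence.

46368 + 2584 + 987 + 89 + 13 + 5 + 2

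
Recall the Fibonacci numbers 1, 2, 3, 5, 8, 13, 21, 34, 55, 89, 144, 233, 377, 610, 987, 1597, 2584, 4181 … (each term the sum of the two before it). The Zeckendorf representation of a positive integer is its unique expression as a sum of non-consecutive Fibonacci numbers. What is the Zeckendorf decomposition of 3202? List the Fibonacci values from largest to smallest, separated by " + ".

subtract 2584 from 3202: 618 remains
subtract 610 from 618: 8 remains
subtract 8 from 8: 0 remains
So 3202 = 2584 + 610 + 8, with no two terms consecutive in the sequence.

2584 + 610 + 8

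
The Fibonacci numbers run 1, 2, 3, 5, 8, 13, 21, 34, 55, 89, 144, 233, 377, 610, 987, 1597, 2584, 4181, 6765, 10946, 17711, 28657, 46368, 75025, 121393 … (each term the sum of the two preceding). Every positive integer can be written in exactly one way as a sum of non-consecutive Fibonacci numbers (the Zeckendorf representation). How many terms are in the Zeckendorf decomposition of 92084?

Greedily peel off the largest Fibonacci term at each step:
92084 − 75025 = 17059
17059 − 10946 = 6113
6113 − 4181 = 1932
1932 − 1597 = 335
335 − 233 = 102
102 − 89 = 13
13 − 13 = 0
92084 = 75025 + 10946 + 4181 + 1597 + 233 + 89 + 13, which has 7 terms.

7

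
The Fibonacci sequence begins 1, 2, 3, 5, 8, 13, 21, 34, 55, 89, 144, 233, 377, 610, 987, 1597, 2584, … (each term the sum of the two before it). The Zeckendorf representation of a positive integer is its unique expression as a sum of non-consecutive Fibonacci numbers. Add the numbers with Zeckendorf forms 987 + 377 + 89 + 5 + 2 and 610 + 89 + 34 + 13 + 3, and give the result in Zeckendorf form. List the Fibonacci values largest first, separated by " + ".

The two numbers are 1460 and 749, so their sum is 2209.
1597 ≤ 2209 < 2584, so take 1597; remainder 612
610 ≤ 612 < 987, so take 610; remainder 2
2 ≤ 2 < 3, so take 2; remainder 0

1597 + 610 + 2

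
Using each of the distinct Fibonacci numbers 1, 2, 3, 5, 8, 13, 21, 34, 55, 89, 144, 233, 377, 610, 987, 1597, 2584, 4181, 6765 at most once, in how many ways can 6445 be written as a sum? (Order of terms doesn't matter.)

Each representation comes from the Zeckendorf form by replacing some F_k with F_{k−1} + F_{k−2} where possible.
6445 = 4181+1597+610+55+2 = 4181+1597+610+34+21+2 = 4181+1597+377+233+55+2 = 4181+1597+610+34+13+8+2 = 4181+1597+377+233+34+21+2 = … (23 more), for 28 in all.

28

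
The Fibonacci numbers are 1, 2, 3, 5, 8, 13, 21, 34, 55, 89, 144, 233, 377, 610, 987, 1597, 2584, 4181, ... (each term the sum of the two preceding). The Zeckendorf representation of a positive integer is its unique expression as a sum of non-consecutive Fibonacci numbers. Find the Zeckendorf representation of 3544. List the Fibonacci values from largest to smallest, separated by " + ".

Greedily peel off the largest Fibonacci term at each step:
2584 ≤ 3544 < 4181, so take 2584; remainder 960
610 ≤ 960 < 987, so take 610; remainder 350
233 ≤ 350 < 377, so take 233; remainder 117
89 ≤ 117 < 144, so take 89; remainder 28
21 ≤ 28 < 34, so take 21; remainder 7
5 ≤ 7 < 8, so take 5; remainder 2
2 ≤ 2 < 3, so take 2; remainder 0
So 3544 = 2584 + 610 + 233 + 89 + 21 + 5 + 2, with no two terms consecutive in the sequence.

2584 + 610 + 233 + 89 + 21 + 5 + 2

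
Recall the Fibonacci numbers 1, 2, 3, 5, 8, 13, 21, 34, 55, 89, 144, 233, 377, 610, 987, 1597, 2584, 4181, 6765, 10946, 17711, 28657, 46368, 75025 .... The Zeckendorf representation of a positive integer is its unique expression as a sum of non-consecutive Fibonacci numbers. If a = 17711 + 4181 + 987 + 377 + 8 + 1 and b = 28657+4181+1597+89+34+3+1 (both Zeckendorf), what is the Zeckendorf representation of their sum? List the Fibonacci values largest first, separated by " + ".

The two numbers are 23265 and 34562, so their sum is 57827.
57827: greatest Fibonacci not exceeding it is 46368, leaving 11459
11459: greatest Fibonacci not exceeding it is 10946, leaving 513
513: greatest Fibonacci not exceeding it is 377, leaving 136
136: greatest Fibonacci not exceeding it is 89, leaving 47
47: greatest Fibonacci not exceeding it is 34, leaving 13
13: greatest Fibonacci not exceeding it is 13, leaving 0

46368 + 10946 + 377 + 89 + 34 + 13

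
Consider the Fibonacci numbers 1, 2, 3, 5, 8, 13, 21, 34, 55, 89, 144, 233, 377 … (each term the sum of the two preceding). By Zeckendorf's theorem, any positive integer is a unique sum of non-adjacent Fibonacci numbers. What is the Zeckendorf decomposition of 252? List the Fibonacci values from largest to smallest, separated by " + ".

233 + 13 + 5 + 1

252: greatest Fibonacci not exceeding it is 233, leaving 19
19: greatest Fibonacci not exceeding it is 13, leaving 6
6: greatest Fibonacci not exceeding it is 5, leaving 1
1: greatest Fibonacci not exceeding it is 1, leaving 0
So 252 = 233 + 13 + 5 + 1, with no two terms consecutive in the sequence.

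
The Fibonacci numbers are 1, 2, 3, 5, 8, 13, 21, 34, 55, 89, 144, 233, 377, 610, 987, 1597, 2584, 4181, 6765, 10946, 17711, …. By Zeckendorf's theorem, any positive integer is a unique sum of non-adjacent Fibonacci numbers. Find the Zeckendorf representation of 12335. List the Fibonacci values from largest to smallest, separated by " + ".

Greedy algorithm:
subtract 10946 from 12335: 1389 remains
subtract 987 from 1389: 402 remains
subtract 377 from 402: 25 remains
subtract 21 from 25: 4 remains
subtract 3 from 4: 1 remains
subtract 1 from 1: 0 remains
So 12335 = 10946 + 987 + 377 + 21 + 3 + 1, with no two terms consecutive in the sequence.

10946 + 987 + 377 + 21 + 3 + 1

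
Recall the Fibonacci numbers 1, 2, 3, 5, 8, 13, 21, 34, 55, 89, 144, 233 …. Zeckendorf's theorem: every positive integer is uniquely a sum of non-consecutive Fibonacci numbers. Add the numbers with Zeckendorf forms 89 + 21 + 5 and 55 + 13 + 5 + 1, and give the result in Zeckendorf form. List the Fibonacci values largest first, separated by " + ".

The two numbers are 115 and 74, so their sum is 189.
Repeatedly subtract the largest Fibonacci number that fits:
189: greatest Fibonacci not exceeding it is 144, leaving 45
45: greatest Fibonacci not exceeding it is 34, leaving 11
11: greatest Fibonacci not exceeding it is 8, leaving 3
3: greatest Fibonacci not exceeding it is 3, leaving 0

144 + 34 + 8 + 3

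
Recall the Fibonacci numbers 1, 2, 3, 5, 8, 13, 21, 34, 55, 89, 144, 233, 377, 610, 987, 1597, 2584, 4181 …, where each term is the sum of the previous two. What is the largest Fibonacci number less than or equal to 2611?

2584 ≤ 2611 < 4181, so the largest Fibonacci number not exceeding 2611 is 2584.

2584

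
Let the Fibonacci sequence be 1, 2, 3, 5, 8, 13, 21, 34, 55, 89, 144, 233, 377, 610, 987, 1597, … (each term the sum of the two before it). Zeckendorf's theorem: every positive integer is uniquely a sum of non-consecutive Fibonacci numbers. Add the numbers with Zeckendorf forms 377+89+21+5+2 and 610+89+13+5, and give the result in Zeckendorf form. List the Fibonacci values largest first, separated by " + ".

987 + 144 + 55 + 21 + 3 + 1

The two numbers are 494 and 717, so their sum is 1211.
Repeatedly subtract the largest Fibonacci number that fits:
1211: greatest Fibonacci not exceeding it is 987, leaving 224
224: greatest Fibonacci not exceeding it is 144, leaving 80
80: greatest Fibonacci not exceeding it is 55, leaving 25
25: greatest Fibonacci not exceeding it is 21, leaving 4
4: greatest Fibonacci not exceeding it is 3, leaving 1
1: greatest Fibonacci not exceeding it is 1, leaving 0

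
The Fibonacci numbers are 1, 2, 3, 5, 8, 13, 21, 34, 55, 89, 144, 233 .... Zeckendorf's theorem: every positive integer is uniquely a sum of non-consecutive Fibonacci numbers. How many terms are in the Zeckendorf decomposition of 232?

largest Fibonacci ≤ 232 is 144; 232 − 144 = 88
largest Fibonacci ≤ 88 is 55; 88 − 55 = 33
largest Fibonacci ≤ 33 is 21; 33 − 21 = 12
largest Fibonacci ≤ 12 is 8; 12 − 8 = 4
largest Fibonacci ≤ 4 is 3; 4 − 3 = 1
largest Fibonacci ≤ 1 is 1; 1 − 1 = 0
232 = 144 + 55 + 21 + 8 + 3 + 1, which has 6 terms.

6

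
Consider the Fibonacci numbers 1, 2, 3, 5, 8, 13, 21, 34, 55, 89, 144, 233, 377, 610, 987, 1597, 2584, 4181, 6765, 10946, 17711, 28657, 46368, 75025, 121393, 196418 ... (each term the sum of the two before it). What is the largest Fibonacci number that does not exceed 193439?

121393

121393 ≤ 193439 < 196418, so the largest Fibonacci number not exceeding 193439 is 121393.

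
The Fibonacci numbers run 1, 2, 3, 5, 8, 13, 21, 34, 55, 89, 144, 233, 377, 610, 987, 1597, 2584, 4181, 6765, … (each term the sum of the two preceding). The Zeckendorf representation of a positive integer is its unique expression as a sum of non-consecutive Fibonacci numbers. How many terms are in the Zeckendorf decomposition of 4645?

6

Greedy algorithm:
take 4181 (≤ 4645); 4645 − 4181 = 464
take 377 (≤ 464); 464 − 377 = 87
take 55 (≤ 87); 87 − 55 = 32
take 21 (≤ 32); 32 − 21 = 11
take 8 (≤ 11); 11 − 8 = 3
take 3 (≤ 3); 3 − 3 = 0
4645 = 4181 + 377 + 55 + 21 + 8 + 3, which has 6 terms.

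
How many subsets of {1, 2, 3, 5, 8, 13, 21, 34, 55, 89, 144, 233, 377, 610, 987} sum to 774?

6

774 = 610+144+13+5+2 = 610+89+55+13+5+2 = 377+233+144+13+5+2 = 610+89+34+21+13+5+2 = … (2 more), for 6 in all.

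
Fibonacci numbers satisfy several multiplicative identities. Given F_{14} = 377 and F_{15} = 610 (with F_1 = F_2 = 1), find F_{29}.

514229

By F_{2k+1} = F_k² + F_{k+1}²: F_{29} = 377² + 610² = 142129 + 372100 = 514229.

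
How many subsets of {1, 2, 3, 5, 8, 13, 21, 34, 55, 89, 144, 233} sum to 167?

8

Each representation comes from the Zeckendorf form by replacing some F_k with F_{k−1} + F_{k−2} where possible.
167 = 144+21+2 = 144+13+8+2 = 89+55+21+2 = 144+13+5+3+2 = … (4 more), for 8 in all.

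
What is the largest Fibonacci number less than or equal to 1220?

987

987 ≤ 1220 < 1597, so the largest Fibonacci number not exceeding 1220 is 987.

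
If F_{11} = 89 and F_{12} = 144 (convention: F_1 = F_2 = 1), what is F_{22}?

By the doubling identity F_{2k} = F_k(2F_{k+1} − F_k): F_{22} = 89·(2·144 − 89) = 89·199 = 17711.

17711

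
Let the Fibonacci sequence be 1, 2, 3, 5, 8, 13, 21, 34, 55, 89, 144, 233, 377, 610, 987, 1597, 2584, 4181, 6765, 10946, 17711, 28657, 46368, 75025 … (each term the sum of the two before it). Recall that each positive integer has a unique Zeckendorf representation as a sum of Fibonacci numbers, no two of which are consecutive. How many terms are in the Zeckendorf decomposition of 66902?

6

46368 ≤ 66902 < 75025, so take 46368; remainder 20534
17711 ≤ 20534 < 28657, so take 17711; remainder 2823
2584 ≤ 2823 < 4181, so take 2584; remainder 239
233 ≤ 239 < 377, so take 233; remainder 6
5 ≤ 6 < 8, so take 5; remainder 1
1 ≤ 1 < 2, so take 1; remainder 0
66902 = 46368 + 17711 + 2584 + 233 + 5 + 1, which has 6 terms.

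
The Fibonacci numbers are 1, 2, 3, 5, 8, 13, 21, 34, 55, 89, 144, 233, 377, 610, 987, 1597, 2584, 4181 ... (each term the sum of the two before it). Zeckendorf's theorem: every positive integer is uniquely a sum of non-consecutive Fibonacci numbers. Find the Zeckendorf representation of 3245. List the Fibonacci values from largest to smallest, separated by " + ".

2584 ≤ 3245 < 4181, so take 2584; remainder 661
610 ≤ 661 < 987, so take 610; remainder 51
34 ≤ 51 < 55, so take 34; remainder 17
13 ≤ 17 < 21, so take 13; remainder 4
3 ≤ 4 < 5, so take 3; remainder 1
1 ≤ 1 < 2, so take 1; remainder 0
So 3245 = 2584 + 610 + 34 + 13 + 3 + 1, with no two terms consecutive in the sequence.

2584 + 610 + 34 + 13 + 3 + 1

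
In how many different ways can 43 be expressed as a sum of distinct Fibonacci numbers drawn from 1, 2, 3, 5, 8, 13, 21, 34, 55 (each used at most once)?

4

43 = 34+8+1 = 34+5+3+1 = 21+13+8+1 = … (1 more), for 4 in all.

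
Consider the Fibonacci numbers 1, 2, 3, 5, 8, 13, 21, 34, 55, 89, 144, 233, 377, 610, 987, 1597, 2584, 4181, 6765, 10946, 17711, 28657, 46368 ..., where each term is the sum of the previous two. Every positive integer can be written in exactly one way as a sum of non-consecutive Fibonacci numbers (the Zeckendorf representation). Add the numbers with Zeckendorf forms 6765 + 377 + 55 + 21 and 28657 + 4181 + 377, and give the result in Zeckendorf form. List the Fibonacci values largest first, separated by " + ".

28657 + 10946 + 610 + 144 + 55 + 21

The two numbers are 7218 and 33215, so their sum is 40433.
40433: greatest Fibonacci not exceeding it is 28657, leaving 11776
11776: greatest Fibonacci not exceeding it is 10946, leaving 830
830: greatest Fibonacci not exceeding it is 610, leaving 220
220: greatest Fibonacci not exceeding it is 144, leaving 76
76: greatest Fibonacci not exceeding it is 55, leaving 21
21: greatest Fibonacci not exceeding it is 21, leaving 0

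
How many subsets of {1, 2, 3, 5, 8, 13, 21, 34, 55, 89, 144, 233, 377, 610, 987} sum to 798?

16

798 = 610+144+34+8+2 = 610+144+34+5+3+2 = 610+144+21+13+8+2 = … (13 more), for 16 in all.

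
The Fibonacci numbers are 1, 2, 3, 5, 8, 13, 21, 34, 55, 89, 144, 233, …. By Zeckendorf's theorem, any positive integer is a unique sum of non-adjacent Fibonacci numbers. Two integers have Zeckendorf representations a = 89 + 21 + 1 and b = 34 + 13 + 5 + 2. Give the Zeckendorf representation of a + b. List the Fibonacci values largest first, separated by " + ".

144 + 21

The two numbers are 111 and 54, so their sum is 165.
Greedily peel off the largest Fibonacci term at each step:
165 − 144 = 21
21 − 21 = 0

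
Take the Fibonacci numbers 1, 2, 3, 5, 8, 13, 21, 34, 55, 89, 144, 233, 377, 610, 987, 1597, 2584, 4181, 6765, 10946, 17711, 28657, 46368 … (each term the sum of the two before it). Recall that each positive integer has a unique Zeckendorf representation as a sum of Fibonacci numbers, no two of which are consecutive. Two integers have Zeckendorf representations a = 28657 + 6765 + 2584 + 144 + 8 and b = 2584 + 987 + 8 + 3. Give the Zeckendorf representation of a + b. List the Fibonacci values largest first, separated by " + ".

28657 + 10946 + 1597 + 377 + 144 + 13 + 5 + 1

The two numbers are 38158 and 3582, so their sum is 41740.
41740 − 28657 = 13083
13083 − 10946 = 2137
2137 − 1597 = 540
540 − 377 = 163
163 − 144 = 19
19 − 13 = 6
6 − 5 = 1
1 − 1 = 0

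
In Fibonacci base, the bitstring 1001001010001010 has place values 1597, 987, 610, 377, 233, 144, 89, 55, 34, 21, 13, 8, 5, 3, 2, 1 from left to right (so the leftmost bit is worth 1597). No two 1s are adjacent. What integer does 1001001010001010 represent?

Summing the place values of the 1 bits: 1597 + 377 + 89 + 34 + 5 + 2 = 2104.

2104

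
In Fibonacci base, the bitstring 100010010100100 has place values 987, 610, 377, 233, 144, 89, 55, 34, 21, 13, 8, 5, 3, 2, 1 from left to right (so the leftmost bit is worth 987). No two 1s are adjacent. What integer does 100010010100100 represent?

1181

Summing the place values of the 1 bits: 987 + 144 + 34 + 13 + 3 = 1181.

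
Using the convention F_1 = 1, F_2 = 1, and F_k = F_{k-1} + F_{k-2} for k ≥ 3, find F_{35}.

9227465

Iterating the recurrence up to F_{30} = 832040 and F_{29} = 514229:
F_{31} = F_{30} + F_{29} = 832040 + 514229 = 1346269
F_{32} = F_{31} + F_{30} = 1346269 + 832040 = 2178309
F_{33} = F_{32} + F_{31} = 2178309 + 1346269 = 3524578
F_{34} = F_{33} + F_{32} = 3524578 + 2178309 = 5702887
F_{35} = F_{34} + F_{33} = 5702887 + 3524578 = 9227465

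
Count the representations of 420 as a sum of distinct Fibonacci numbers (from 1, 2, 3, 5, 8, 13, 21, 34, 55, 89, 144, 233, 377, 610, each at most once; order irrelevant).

12

420 = 377+34+8+1 = 377+34+5+3+1 = 377+21+13+8+1 = 233+144+34+8+1 = 377+21+13+5+3+1 = … (7 more), for 12 in all.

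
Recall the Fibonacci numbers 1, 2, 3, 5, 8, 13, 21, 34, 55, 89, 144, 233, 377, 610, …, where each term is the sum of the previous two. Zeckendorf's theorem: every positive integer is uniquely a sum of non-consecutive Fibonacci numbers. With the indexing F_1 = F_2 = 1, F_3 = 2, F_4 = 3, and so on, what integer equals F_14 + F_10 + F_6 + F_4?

F_14 + F_10 + F_6 + F_4 = 377 + 55 + 8 + 3 = 443.

443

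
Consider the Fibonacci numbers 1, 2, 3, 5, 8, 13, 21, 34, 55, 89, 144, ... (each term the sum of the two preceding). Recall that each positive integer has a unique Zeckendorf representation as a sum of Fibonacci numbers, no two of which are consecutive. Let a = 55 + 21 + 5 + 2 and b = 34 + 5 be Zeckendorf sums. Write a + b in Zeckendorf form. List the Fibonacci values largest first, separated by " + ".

89 + 21 + 8 + 3 + 1

The two numbers are 83 and 39, so their sum is 122.
largest Fibonacci ≤ 122 is 89; 122 − 89 = 33
largest Fibonacci ≤ 33 is 21; 33 − 21 = 12
largest Fibonacci ≤ 12 is 8; 12 − 8 = 4
largest Fibonacci ≤ 4 is 3; 4 − 3 = 1
largest Fibonacci ≤ 1 is 1; 1 − 1 = 0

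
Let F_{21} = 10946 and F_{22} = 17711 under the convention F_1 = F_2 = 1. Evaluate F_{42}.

267914296

By the doubling identity F_{2k} = F_k(2F_{k+1} − F_k): F_{42} = 10946·(2·17711 − 10946) = 10946·24476 = 267914296.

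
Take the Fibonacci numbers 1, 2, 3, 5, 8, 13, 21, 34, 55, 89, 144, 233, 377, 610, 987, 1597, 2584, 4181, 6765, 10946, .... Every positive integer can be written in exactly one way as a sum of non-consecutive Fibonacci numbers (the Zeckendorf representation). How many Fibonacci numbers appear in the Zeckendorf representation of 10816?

7

Greedily peel off the largest Fibonacci term at each step:
take 6765 (≤ 10816); 10816 − 6765 = 4051
take 2584 (≤ 4051); 4051 − 2584 = 1467
take 987 (≤ 1467); 1467 − 987 = 480
take 377 (≤ 480); 480 − 377 = 103
take 89 (≤ 103); 103 − 89 = 14
take 13 (≤ 14); 14 − 13 = 1
take 1 (≤ 1); 1 − 1 = 0
10816 = 6765 + 2584 + 987 + 377 + 89 + 13 + 1, which has 7 terms.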